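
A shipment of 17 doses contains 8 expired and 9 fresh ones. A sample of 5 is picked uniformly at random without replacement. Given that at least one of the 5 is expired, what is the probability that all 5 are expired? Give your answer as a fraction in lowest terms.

4/433

Work in counts. Selections with at least one expired: C(17,5) − C(9,5) = 6188 − 126 = 6062.
Of those, selections where all 5 are expired: C(8,5) = 56.
Conditional probability = 56/6062 = 4/433.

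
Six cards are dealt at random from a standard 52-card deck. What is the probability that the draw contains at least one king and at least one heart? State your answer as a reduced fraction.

There are C(52,6) = 20358520 possible draws.
By inclusion-exclusion on the complements, draws missing all kings or all hearts: C(48,6) + C(39,6) − C(36,6) = 12271512 + 3262623 − 1947792 = 13586343.
So draws with at least one of each: 20358520 − 13586343 = 6772177, probability 6772177/20358520.

6772177/20358520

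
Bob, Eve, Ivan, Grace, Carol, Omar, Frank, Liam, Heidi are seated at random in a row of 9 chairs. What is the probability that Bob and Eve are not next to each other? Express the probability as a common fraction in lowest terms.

7/9

There are 9! = 362880 arrangements.
Arrangements with Bob and Eve adjacent: 2·8! = 80640.
So not adjacent: 362880 − 80640 = 282240, probability 282240/362880 = 7/9.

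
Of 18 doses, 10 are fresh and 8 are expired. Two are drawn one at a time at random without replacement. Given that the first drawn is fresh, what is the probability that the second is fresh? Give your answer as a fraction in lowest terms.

9/17

After removing one fresh, 17 remain: 9 fresh and 8 expired.
So the probability the next is fresh is 9/17.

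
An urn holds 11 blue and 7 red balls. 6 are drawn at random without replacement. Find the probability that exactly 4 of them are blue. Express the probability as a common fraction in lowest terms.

The sample space is all 6-subsets of the 18: C(18,6) = 18564.
Selections with exactly 4 blue: choose 4 of the 11 blue and 2 of the 7 red, C(11,4)·C(7,2) = 330·21 = 6930.
Probability = 6930/18564 = 165/442.

165/442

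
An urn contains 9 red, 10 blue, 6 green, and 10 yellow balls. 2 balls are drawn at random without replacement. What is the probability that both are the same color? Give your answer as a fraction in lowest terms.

141/595

There are C(35,2) = 595 ways to draw 2 balls.
All same color: C(9,2) + C(10,2) + C(6,2) + C(10,2) = 36 + 45 + 15 + 45 = 141.
Probability = 141/595.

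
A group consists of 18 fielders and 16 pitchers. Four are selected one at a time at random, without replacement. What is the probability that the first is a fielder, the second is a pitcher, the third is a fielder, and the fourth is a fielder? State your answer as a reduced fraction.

24/341

Multiply the conditional probabilities at each draw: 18/34 · 16/33 · 17/32 · 16/31 = 78336/1113024 = 24/341.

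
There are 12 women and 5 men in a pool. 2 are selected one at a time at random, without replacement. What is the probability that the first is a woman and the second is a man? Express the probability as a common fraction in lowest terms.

Multiply the conditional probabilities at each draw: 12/17 · 5/16 = 60/272 = 15/68.

15/68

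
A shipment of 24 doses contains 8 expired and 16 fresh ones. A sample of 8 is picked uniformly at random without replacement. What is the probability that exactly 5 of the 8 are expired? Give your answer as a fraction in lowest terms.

31360/735471

Total number of selections: C(24,8) = 735471.
Selections with exactly 5 expired: choose 5 of the 8 expired and 3 of the 16 fresh, C(8,5)·C(16,3) = 56·560 = 31360.
Probability = 31360/735471.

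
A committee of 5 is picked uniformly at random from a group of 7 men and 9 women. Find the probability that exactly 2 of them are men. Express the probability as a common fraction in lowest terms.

21/52

There are C(16,5) = 4368 ways to choose 5 from 16.
Selections with exactly 2 men: choose 2 of the 7 men and 3 of the 9 women, C(7,2)·C(9,3) = 21·84 = 1764.
Probability = 1764/4368 = 21/52.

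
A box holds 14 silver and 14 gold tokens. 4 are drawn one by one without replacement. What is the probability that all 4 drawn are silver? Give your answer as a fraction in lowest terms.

Multiply the conditional probabilities at each draw: 14/28 · 13/27 · 12/26 · 11/25 = 24024/491400 = 11/225.

11/225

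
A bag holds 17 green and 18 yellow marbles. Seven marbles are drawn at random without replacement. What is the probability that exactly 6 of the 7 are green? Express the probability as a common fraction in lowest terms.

The sample space is all 7-subsets of the 35: C(35,7) = 6724520.
Selections with exactly 6 green: choose 6 of the 17 green and 1 of the 18 yellow, C(17,6)·C(18,1) = 12376·18 = 222768.
Probability = 222768/6724520 = 1638/49445.

1638/49445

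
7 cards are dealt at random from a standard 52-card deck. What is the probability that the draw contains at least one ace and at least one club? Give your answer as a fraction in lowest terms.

53122231/133784560

There are C(52,7) = 133784560 possible draws.
By inclusion-exclusion on the complements, draws missing all aces or all clubs: C(48,7) + C(39,7) − C(36,7) = 73629072 + 15380937 − 8347680 = 80662329.
So draws with at least one of each: 133784560 − 80662329 = 53122231, probability 53122231/133784560.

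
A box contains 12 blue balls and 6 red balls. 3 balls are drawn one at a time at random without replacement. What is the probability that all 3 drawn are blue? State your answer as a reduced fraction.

55/204

Multiply the conditional probabilities at each draw: 12/18 · 11/17 · 10/16 = 1320/4896 = 55/204.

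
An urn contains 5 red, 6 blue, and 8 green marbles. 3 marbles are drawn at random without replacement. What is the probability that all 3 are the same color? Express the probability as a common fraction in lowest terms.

86/969

There are C(19,3) = 969 ways to draw 3 marbles.
All same color: C(5,3) + C(6,3) + C(8,3) = 10 + 20 + 56 = 86.
Probability = 86/969.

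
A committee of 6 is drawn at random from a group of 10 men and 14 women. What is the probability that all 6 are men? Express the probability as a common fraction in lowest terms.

There are C(24,6) = 134596 possible selections.
Selections with all men: C(10,6) = 210.
Probability = 210/134596 = 15/9614.

15/9614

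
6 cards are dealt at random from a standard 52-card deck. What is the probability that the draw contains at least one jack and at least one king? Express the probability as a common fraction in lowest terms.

718637/5089630

There are C(52,6) = 20358520 possible draws.
By inclusion-exclusion on the complements, draws missing all jacks or all kings: C(48,6) + C(48,6) − C(44,6) = 12271512 + 12271512 − 7059052 = 17483972.
So draws with at least one of each: 20358520 − 17483972 = 2874548, probability 2874548/20358520 = 718637/5089630.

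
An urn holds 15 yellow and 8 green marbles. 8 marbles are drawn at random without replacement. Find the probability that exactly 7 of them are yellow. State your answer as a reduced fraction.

There are C(23,8) = 490314 ways to choose 8 from 23.
Selections with exactly 7 yellow: choose 7 of the 15 yellow and 1 of the 8 green, C(15,7)·C(8,1) = 6435·8 = 51480.
Probability = 51480/490314 = 780/7429.

780/7429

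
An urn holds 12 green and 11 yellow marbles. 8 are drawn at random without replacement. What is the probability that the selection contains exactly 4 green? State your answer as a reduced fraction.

2475/7429

Total number of selections: C(23,8) = 490314.
Selections with exactly 4 green: choose 4 of the 12 green and 4 of the 11 yellow, C(12,4)·C(11,4) = 495·330 = 163350.
Probability = 163350/490314 = 2475/7429.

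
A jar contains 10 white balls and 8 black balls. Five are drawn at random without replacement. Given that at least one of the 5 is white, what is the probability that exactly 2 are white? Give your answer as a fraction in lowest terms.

Work in counts. Selections with at least one white: C(18,5) − C(8,5) = 8568 − 56 = 8512.
Of those, selections where exactly 2 are white: C(10,2)·C(8,3) = 45·56 = 2520.
Conditional probability = 2520/8512 = 45/152.

45/152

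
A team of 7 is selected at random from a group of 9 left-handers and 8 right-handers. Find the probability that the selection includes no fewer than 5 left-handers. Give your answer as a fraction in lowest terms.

1059/4862

Total selections: C(17,7) = 19448.
Favorable selections (no fewer than 5 left-handers): C(9,5)·C(8,2) + C(9,6)·C(8,1) + C(9,7)·C(8,0) = 3528 + 672 + 36 = 4236.
Probability = 4236/19448 = 1059/4862.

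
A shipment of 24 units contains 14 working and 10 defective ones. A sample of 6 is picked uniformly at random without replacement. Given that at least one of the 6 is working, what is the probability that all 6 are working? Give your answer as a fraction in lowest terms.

429/19198

Work in counts. Selections with at least one working: C(24,6) − C(10,6) = 134596 − 210 = 134386.
Of those, selections where all 6 are working: C(14,6) = 3003.
Conditional probability = 3003/134386 = 429/19198.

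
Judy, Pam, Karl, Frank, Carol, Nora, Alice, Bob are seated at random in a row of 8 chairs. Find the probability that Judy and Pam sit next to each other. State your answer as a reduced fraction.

There are 8! = 40320 arrangements.
Treat Judy and Pam as a block: 7! arrangements of the blocks × 2 orders within the block = 2·5040 = 10080.
Probability = 10080/40320 = 1/4.

1/4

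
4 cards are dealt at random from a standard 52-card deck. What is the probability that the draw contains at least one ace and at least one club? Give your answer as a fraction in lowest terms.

52799/270725

There are C(52,4) = 270725 possible draws.
By inclusion-exclusion on the complements, draws missing all aces or all clubs: C(48,4) + C(39,4) − C(36,4) = 194580 + 82251 − 58905 = 217926.
So draws with at least one of each: 270725 − 217926 = 52799, probability 52799/270725.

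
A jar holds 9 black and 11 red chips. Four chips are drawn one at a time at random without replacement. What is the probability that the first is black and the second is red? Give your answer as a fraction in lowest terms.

99/380

Multiply the conditional probabilities at each draw: 9/20 · 11/19 = 99/380.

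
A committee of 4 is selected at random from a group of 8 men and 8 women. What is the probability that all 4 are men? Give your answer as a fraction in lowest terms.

There are C(16,4) = 1820 possible selections.
Selections with all men: C(8,4) = 70.
Probability = 70/1820 = 1/26.

1/26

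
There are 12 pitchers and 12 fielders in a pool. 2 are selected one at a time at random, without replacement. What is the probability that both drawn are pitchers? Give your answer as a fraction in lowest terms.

Multiply the conditional probabilities at each draw: 12/24 · 11/23 = 132/552 = 11/46.

11/46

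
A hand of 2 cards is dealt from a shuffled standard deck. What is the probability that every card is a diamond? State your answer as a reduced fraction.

1/17

There are C(52,2) = 1326 possible 2-card hands.
Hands that are all diamonds: C(13,2) = 78.
Probability = 78/1326 = 1/17.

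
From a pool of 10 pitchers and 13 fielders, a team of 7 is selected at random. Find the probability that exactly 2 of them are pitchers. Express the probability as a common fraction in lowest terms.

There are C(23,7) = 245157 ways to choose 7 from 23.
Selections with exactly 2 pitchers: choose 2 of the 10 pitchers and 5 of the 13 fielders, C(10,2)·C(13,5) = 45·1287 = 57915.
Probability = 57915/245157 = 1755/7429.

1755/7429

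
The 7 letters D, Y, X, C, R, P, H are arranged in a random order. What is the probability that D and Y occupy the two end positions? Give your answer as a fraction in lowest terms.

There are 7! = 5040 arrangements.
Place D and Y at the ends in 2 ways, arrange the remaining 5 in 5! = 120 ways: 2·120 = 240.
Probability = 240/5040 = 1/21.

1/21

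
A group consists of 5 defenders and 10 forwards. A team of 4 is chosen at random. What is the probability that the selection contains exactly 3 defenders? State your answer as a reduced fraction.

Total number of selections: C(15,4) = 1365.
Selections with exactly 3 defenders: choose 3 of the 5 defenders and 1 of the 10 forwards, C(5,3)·C(10,1) = 10·10 = 100.
Probability = 100/1365 = 20/273.

20/273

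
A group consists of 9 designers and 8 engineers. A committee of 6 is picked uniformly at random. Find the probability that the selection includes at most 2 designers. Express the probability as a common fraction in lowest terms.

Total selections: C(17,6) = 12376.
Favorable selections (at most 2 designers): C(9,0)·C(8,6) + C(9,1)·C(8,5) + C(9,2)·C(8,4) = 28 + 504 + 2520 = 3052.
Probability = 3052/12376 = 109/442.

109/442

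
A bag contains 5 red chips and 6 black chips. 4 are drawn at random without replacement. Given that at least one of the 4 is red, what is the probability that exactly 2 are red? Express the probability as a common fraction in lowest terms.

Work in counts. Selections with at least one red: C(11,4) − C(6,4) = 330 − 15 = 315.
Of those, selections where exactly 2 are red: C(5,2)·C(6,2) = 10·15 = 150.
Conditional probability = 150/315 = 10/21.

10/21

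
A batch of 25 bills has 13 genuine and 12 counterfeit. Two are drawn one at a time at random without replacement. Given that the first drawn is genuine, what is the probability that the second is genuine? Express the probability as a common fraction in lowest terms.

1/2

After removing one genuine, 24 remain: 12 genuine and 12 counterfeit.
So the probability the next is genuine is 12/24 = 1/2.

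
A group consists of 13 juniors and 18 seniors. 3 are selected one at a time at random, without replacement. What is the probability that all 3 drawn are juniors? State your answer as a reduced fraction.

286/4495

Multiply the conditional probabilities at each draw: 13/31 · 12/30 · 11/29 = 1716/26970 = 286/4495.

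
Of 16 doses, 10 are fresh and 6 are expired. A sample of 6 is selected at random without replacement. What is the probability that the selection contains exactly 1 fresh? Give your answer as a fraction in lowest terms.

15/2002

There are C(16,6) = 8008 ways to choose 6 from 16.
Selections with exactly 1 fresh: choose 1 of the 10 fresh and 5 of the 6 expired, C(10,1)·C(6,5) = 10·6 = 60.
Probability = 60/8008 = 15/2002.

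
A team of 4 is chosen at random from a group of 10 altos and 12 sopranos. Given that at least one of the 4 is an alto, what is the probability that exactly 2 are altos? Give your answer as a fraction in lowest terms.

27/62

Work in counts. Selections with at least one alto: C(22,4) − C(12,4) = 7315 − 495 = 6820.
Of those, selections where exactly 2 are altos: C(10,2)·C(12,2) = 45·66 = 2970.
Conditional probability = 2970/6820 = 27/62.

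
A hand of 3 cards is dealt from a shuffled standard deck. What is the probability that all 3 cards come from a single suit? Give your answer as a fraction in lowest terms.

22/425

There are C(52,3) = 22100 possible 3-card hands.
Hands of one suit: 4 suits × C(13,3) = 4·286 = 1144.
Probability = 1144/22100 = 22/425.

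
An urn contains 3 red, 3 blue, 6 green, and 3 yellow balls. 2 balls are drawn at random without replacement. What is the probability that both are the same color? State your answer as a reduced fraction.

There are C(15,2) = 105 ways to draw 2 balls.
All same color: C(3,2) + C(3,2) + C(6,2) + C(3,2) = 3 + 3 + 15 + 3 = 24.
Probability = 24/105 = 8/35.

8/35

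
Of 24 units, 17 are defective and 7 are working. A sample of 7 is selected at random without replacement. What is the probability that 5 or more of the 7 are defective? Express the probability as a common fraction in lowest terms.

19669/28842

Total selections: C(24,7) = 346104.
Favorable selections (5 or more defective): C(17,5)·C(7,2) + C(17,6)·C(7,1) + C(17,7)·C(7,0) = 129948 + 86632 + 19448 = 236028.
Probability = 236028/346104 = 19669/28842.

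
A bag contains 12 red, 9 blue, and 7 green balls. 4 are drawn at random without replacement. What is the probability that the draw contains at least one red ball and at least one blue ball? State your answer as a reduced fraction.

1646/2275

There are C(28,4) = 20475 possible draws.
By inclusion-exclusion on the complements, draws missing all red or all blue: C(16,4) + C(19,4) − C(7,4) = 1820 + 3876 − 35 = 5661.
So draws with at least one of each: 20475 − 5661 = 14814, probability 14814/20475 = 1646/2275.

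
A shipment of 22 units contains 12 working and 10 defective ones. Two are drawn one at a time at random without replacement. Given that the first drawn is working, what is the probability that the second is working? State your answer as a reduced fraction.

11/21

After removing one working, 21 remain: 11 working and 10 defective.
So the probability the next is working is 11/21.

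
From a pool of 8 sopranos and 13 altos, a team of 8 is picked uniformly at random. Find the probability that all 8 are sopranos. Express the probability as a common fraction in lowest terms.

1/203490

There are C(21,8) = 203490 possible selections.
Selections with all sopranos: C(8,8) = 1.
Probability = 1/203490.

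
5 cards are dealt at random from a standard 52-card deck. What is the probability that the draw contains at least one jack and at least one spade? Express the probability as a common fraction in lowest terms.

229297/866320

There are C(52,5) = 2598960 possible draws.
By inclusion-exclusion on the complements, draws missing all jacks or all spades: C(48,5) + C(39,5) − C(36,5) = 1712304 + 575757 − 376992 = 1911069.
So draws with at least one of each: 2598960 − 1911069 = 687891, probability 687891/2598960 = 229297/866320.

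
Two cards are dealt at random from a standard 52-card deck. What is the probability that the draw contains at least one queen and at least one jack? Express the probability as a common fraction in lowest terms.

There are C(52,2) = 1326 possible draws.
By inclusion-exclusion on the complements, draws missing all queens or all jacks: C(48,2) + C(48,2) − C(44,2) = 1128 + 1128 − 946 = 1310.
So draws with at least one of each: 1326 − 1310 = 16, probability 16/1326 = 8/663.

8/663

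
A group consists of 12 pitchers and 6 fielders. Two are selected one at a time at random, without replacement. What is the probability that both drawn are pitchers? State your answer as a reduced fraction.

Multiply the conditional probabilities at each draw: 12/18 · 11/17 = 132/306 = 22/51.

22/51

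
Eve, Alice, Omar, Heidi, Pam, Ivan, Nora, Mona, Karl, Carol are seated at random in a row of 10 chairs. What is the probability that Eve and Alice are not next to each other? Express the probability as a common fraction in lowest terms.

There are 10! = 3628800 arrangements.
Arrangements with Eve and Alice adjacent: 2·9! = 725760.
So not adjacent: 3628800 − 725760 = 2903040, probability 2903040/3628800 = 4/5.

4/5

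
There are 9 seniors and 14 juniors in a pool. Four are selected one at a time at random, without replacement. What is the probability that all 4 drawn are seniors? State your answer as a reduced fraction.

18/1265

Multiply the conditional probabilities at each draw: 9/23 · 8/22 · 7/21 · 6/20 = 3024/212520 = 18/1265.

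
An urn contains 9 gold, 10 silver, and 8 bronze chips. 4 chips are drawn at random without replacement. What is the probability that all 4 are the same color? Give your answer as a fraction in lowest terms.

203/8775

There are C(27,4) = 17550 ways to draw 4 chips.
All same color: C(9,4) + C(10,4) + C(8,4) = 126 + 210 + 70 = 406.
Probability = 406/17550 = 203/8775.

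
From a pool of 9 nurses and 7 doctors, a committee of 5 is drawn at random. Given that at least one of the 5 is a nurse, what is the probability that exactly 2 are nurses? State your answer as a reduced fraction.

Work in counts. Selections with at least one nurse: C(16,5) − C(7,5) = 4368 − 21 = 4347.
Of those, selections where exactly 2 are nurses: C(9,2)·C(7,3) = 36·35 = 1260.
Conditional probability = 1260/4347 = 20/69.

20/69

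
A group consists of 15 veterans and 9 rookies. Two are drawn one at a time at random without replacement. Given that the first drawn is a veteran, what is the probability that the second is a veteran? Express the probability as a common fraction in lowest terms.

After removing one veteran, 23 remain: 14 veterans and 9 rookies.
So the probability the next is a veteran is 14/23.

14/23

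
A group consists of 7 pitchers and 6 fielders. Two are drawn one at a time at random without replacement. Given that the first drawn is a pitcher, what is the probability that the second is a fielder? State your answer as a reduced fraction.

1/2

After removing one pitcher, 12 remain: 6 pitchers and 6 fielders.
So the probability the next is a fielder is 6/12 = 1/2.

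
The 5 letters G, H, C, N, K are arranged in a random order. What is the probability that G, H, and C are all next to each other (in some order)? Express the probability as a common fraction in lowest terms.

3/10

There are 5! = 120 arrangements.
Treat the three as one block: 3! placements × 3! orders within the block = 6·6 = 36.
Probability = 36/120 = 3/10.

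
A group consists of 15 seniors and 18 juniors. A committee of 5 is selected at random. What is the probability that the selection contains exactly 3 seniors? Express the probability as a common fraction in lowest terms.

The sample space is all 5-subsets of the 33: C(33,5) = 237336.
Selections with exactly 3 seniors: choose 3 of the 15 seniors and 2 of the 18 juniors, C(15,3)·C(18,2) = 455·153 = 69615.
Probability = 69615/237336 = 23205/79112.

23205/79112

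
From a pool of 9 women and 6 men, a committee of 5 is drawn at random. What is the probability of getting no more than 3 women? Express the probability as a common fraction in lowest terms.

Total selections: C(15,5) = 3003.
Count the complement (more than 3 women): C(9,4)·C(6,1) + C(9,5)·C(6,0) = 756 + 126 = 882.
Probability = 1 − 882/3003 = 2121/3003 = 101/143.

101/143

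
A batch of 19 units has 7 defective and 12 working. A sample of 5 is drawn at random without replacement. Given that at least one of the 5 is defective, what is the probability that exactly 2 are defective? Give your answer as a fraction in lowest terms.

Work in counts. Selections with at least one defective: C(19,5) − C(12,5) = 11628 − 792 = 10836.
Of those, selections where exactly 2 are defective: C(7,2)·C(12,3) = 21·220 = 4620.
Conditional probability = 4620/10836 = 55/129.

55/129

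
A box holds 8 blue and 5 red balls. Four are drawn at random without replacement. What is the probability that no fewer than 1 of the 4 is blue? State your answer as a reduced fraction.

Total selections: C(13,4) = 715.
Favorable selections (no fewer than 1 blue): C(8,1)·C(5,3) + C(8,2)·C(5,2) + C(8,3)·C(5,1) + C(8,4)·C(5,0) = 80 + 280 + 280 + 70 = 710.
Probability = 710/715 = 142/143.

142/143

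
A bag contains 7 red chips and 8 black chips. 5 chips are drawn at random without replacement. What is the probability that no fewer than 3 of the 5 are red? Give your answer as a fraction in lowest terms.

There are C(15,5) = 3003 ways to choose the 5.
Favorable selections (no fewer than 3 red): C(7,3)·C(8,2) + C(7,4)·C(8,1) + C(7,5)·C(8,0) = 980 + 280 + 21 = 1281.
Probability = 1281/3003 = 61/143.

61/143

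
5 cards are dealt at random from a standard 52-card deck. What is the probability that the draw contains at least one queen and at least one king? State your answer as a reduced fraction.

There are C(52,5) = 2598960 possible draws.
By inclusion-exclusion on the complements, draws missing all queens or all kings: C(48,5) + C(48,5) − C(44,5) = 1712304 + 1712304 − 1086008 = 2338600.
So draws with at least one of each: 2598960 − 2338600 = 260360, probability 260360/2598960 = 6509/64974.

6509/64974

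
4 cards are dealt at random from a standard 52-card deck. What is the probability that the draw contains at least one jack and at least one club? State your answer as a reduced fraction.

52799/270725

There are C(52,4) = 270725 possible draws.
By inclusion-exclusion on the complements, draws missing all jacks or all clubs: C(48,4) + C(39,4) − C(36,4) = 194580 + 82251 − 58905 = 217926.
So draws with at least one of each: 270725 − 217926 = 52799, probability 52799/270725.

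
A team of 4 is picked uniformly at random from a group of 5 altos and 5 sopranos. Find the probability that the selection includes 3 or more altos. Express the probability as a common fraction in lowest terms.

There are C(10,4) = 210 ways to choose the 4.
Favorable selections (3 or more altos): C(5,3)·C(5,1) + C(5,4)·C(5,0) = 50 + 5 = 55.
Probability = 55/210 = 11/42.

11/42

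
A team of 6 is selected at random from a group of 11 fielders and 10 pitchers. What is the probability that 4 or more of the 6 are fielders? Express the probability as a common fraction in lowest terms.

1661/4522

Total selections: C(21,6) = 54264.
Favorable selections (4 or more fielders): C(11,4)·C(10,2) + C(11,5)·C(10,1) + C(11,6)·C(10,0) = 14850 + 4620 + 462 = 19932.
Probability = 19932/54264 = 1661/4522.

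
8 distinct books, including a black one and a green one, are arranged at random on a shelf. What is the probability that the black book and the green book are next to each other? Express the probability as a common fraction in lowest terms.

There are 8! = 40320 arrangements.
Treat the black book and the green book as a block: 7! arrangements of the blocks × 2 orders within the block = 2·5040 = 10080.
Probability = 10080/40320 = 1/4.

1/4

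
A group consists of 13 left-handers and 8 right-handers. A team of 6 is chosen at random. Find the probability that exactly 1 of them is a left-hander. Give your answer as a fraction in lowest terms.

The sample space is all 6-subsets of the 21: C(21,6) = 54264.
Selections with exactly 1 left-hander: choose 1 of the 13 left-handers and 5 of the 8 right-handers, C(13,1)·C(8,5) = 13·56 = 728.
Probability = 728/54264 = 13/969.

13/969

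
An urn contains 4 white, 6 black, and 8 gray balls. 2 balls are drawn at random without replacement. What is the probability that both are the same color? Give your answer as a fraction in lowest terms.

There are C(18,2) = 153 ways to draw 2 balls.
All same color: C(4,2) + C(6,2) + C(8,2) = 6 + 15 + 28 = 49.
Probability = 49/153.

49/153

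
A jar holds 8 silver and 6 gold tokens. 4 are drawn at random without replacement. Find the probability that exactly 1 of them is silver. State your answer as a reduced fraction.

160/1001

There are C(14,4) = 1001 ways to choose 4 from 14.
Selections with exactly 1 silver: choose 1 of the 8 silver and 3 of the 6 gold, C(8,1)·C(6,3) = 8·20 = 160.
Probability = 160/1001.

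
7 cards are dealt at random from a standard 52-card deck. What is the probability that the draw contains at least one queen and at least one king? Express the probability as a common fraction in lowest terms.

There are C(52,7) = 133784560 possible draws.
By inclusion-exclusion on the complements, draws missing all queens or all kings: C(48,7) + C(48,7) − C(44,7) = 73629072 + 73629072 − 38320568 = 108937576.
So draws with at least one of each: 133784560 − 108937576 = 24846984, probability 24846984/133784560 = 3105873/16723070.

3105873/16723070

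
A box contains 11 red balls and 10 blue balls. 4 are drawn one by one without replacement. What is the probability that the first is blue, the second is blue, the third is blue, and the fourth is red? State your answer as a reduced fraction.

Multiply the conditional probabilities at each draw: 10/21 · 9/20 · 8/19 · 11/18 = 7920/143640 = 22/399.

22/399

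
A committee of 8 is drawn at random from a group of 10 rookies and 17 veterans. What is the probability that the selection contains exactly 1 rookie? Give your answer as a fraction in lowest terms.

272/3105

The sample space is all 8-subsets of the 27: C(27,8) = 2220075.
Selections with exactly 1 rookie: choose 1 of the 10 rookies and 7 of the 17 veterans, C(10,1)·C(17,7) = 10·19448 = 194480.
Probability = 194480/2220075 = 272/3105.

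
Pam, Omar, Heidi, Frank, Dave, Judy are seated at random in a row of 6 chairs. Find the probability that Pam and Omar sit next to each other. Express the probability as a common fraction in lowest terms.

There are 6! = 720 arrangements.
Treat Pam and Omar as a block: 5! arrangements of the blocks × 2 orders within the block = 2·120 = 240.
Probability = 240/720 = 1/3.

1/3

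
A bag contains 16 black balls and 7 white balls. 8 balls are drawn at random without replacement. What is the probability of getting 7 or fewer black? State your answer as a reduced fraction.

7234/7429

Total selections: C(23,8) = 490314.
The complement is exactly 8 black: C(16,8)·C(7,0) = 12870.
Probability = 1 − 12870/490314 = 477444/490314 = 7234/7429.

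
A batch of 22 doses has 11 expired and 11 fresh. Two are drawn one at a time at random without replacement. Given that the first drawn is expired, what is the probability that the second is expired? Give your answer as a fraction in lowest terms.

After removing one expired, 21 remain: 10 expired and 11 fresh.
So the probability the next is expired is 10/21.

10/21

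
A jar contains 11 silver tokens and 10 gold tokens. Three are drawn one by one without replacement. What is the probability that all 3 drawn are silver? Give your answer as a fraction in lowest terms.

33/266

Multiply the conditional probabilities at each draw: 11/21 · 10/20 · 9/19 = 990/7980 = 33/266.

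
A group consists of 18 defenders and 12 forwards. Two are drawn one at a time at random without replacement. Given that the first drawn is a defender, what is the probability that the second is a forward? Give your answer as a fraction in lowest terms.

12/29

After removing one defender, 29 remain: 17 defenders and 12 forwards.
So the probability the next is a forward is 12/29.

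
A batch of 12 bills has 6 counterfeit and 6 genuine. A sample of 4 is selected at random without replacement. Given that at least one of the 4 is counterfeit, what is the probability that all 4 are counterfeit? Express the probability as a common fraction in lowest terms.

1/32

Work in counts. Selections with at least one counterfeit: C(12,4) − C(6,4) = 495 − 15 = 480.
Of those, selections where all 4 are counterfeit: C(6,4) = 15.
Conditional probability = 15/480 = 1/32.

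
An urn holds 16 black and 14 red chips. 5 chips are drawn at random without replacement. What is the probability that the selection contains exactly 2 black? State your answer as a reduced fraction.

80/261

There are C(30,5) = 142506 ways to choose 5 from 30.
Selections with exactly 2 black: choose 2 of the 16 black and 3 of the 14 red, C(16,2)·C(14,3) = 120·364 = 43680.
Probability = 43680/142506 = 80/261.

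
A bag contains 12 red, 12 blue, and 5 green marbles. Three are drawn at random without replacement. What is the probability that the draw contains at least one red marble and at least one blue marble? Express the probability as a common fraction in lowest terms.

There are C(29,3) = 3654 possible draws.
By inclusion-exclusion on the complements, draws missing all red or all blue: C(17,3) + C(17,3) − C(5,3) = 680 + 680 − 10 = 1350.
So draws with at least one of each: 3654 − 1350 = 2304, probability 2304/3654 = 128/203.

128/203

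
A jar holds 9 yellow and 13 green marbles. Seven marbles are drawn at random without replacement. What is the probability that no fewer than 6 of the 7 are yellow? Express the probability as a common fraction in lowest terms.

47/7106

There are C(22,7) = 170544 ways to choose the 7.
Favorable selections (no fewer than 6 yellow): C(9,6)·C(13,1) + C(9,7)·C(13,0) = 1092 + 36 = 1128.
Probability = 1128/170544 = 47/7106.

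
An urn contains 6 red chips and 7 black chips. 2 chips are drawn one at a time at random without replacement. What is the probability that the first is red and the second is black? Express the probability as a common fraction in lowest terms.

Multiply the conditional probabilities at each draw: 6/13 · 7/12 = 42/156 = 7/26.

7/26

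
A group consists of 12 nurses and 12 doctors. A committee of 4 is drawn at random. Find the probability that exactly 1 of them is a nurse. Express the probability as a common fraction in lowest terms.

40/161

Total number of selections: C(24,4) = 10626.
Selections with exactly 1 nurse: choose 1 of the 12 nurses and 3 of the 12 doctors, C(12,1)·C(12,3) = 12·220 = 2640.
Probability = 2640/10626 = 40/161.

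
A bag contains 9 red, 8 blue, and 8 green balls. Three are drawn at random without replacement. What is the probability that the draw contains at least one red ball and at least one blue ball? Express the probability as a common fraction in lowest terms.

279/575

There are C(25,3) = 2300 possible draws.
By inclusion-exclusion on the complements, draws missing all red or all blue: C(16,3) + C(17,3) − C(8,3) = 560 + 680 − 56 = 1184.
So draws with at least one of each: 2300 − 1184 = 1116, probability 1116/2300 = 279/575.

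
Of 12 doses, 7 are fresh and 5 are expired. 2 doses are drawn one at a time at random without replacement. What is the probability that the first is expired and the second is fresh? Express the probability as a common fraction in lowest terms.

35/132

Multiply the conditional probabilities at each draw: 5/12 · 7/11 = 35/132.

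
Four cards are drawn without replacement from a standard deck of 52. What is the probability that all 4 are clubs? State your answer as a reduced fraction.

11/4165

There are C(52,4) = 270725 possible 4-card hands.
Hands that are all clubs: C(13,4) = 715.
Probability = 715/270725 = 11/4165.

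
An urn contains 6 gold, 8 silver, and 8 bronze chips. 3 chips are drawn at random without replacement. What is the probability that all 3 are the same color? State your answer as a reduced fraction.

There are C(22,3) = 1540 ways to draw 3 chips.
All same color: C(6,3) + C(8,3) + C(8,3) = 20 + 56 + 56 = 132.
Probability = 132/1540 = 3/35.

3/35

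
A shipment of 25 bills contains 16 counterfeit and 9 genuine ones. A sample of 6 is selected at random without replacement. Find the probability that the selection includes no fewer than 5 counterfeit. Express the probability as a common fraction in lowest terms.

338/1265

Total selections: C(25,6) = 177100.
Favorable selections (no fewer than 5 counterfeit): C(16,5)·C(9,1) + C(16,6)·C(9,0) = 39312 + 8008 = 47320.
Probability = 47320/177100 = 338/1265.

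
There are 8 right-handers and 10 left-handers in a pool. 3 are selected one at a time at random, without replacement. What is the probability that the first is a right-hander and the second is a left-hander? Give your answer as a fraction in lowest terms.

40/153

Multiply the conditional probabilities at each draw: 8/18 · 10/17 = 80/306 = 40/153.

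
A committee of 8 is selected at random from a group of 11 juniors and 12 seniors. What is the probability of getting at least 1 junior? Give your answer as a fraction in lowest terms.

14843/14858

There are C(23,8) = 490314 ways to choose the 8.
The complement is all 8 are seniors: C(12,8) = 495.
Probability = 1 − 495/490314 = 489819/490314 = 14843/14858.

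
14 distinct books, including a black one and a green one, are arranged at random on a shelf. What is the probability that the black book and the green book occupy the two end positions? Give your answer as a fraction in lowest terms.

1/91

There are 14! = 87178291200 arrangements.
Place the black book and the green book at the ends in 2 ways, arrange the remaining 12 in 12! = 479001600 ways: 2·479001600 = 958003200.
Probability = 958003200/87178291200 = 1/91.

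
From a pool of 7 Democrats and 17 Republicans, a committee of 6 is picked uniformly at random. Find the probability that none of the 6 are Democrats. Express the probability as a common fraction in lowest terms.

There are C(24,6) = 134596 possible selections.
Selections with no Democrats (all Republicans): C(17,6) = 12376.
Probability = 12376/134596 = 442/4807.

442/4807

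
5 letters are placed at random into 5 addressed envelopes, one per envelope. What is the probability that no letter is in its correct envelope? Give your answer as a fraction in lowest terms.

There are 5! = 120 assignments.
By inclusion-exclusion, assignments with no fixed points: C(5,0)·5! − C(5,1)·4! + C(5,2)·3! − C(5,3)·2! + C(5,4)·1! − C(5,5)·0! = 44.
Probability = 44/120 = 11/30.

11/30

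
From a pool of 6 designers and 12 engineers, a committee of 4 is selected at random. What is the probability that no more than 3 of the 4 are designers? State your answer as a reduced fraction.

Total selections: C(18,4) = 3060.
The complement is exactly 4 designers: C(6,4)·C(12,0) = 15.
Probability = 1 − 15/3060 = 3045/3060 = 203/204.

203/204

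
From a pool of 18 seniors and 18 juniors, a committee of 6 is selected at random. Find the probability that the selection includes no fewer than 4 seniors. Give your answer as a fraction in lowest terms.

1571/4774

There are C(36,6) = 1947792 ways to choose the 6.
Favorable selections (no fewer than 4 seniors): C(18,4)·C(18,2) + C(18,5)·C(18,1) + C(18,6)·C(18,0) = 468180 + 154224 + 18564 = 640968.
Probability = 640968/1947792 = 1571/4774.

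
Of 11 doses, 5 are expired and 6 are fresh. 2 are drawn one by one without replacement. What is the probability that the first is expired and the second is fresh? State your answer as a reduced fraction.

Multiply the conditional probabilities at each draw: 5/11 · 6/10 = 30/110 = 3/11.

3/11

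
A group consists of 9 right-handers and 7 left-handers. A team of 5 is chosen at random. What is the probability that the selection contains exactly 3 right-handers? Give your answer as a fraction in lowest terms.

The sample space is all 5-subsets of the 16: C(16,5) = 4368.
Selections with exactly 3 right-handers: choose 3 of the 9 right-handers and 2 of the 7 left-handers, C(9,3)·C(7,2) = 84·21 = 1764.
Probability = 1764/4368 = 21/52.

21/52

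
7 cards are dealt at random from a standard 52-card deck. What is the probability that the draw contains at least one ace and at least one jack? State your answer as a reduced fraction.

There are C(52,7) = 133784560 possible draws.
By inclusion-exclusion on the complements, draws missing all aces or all jacks: C(48,7) + C(48,7) − C(44,7) = 73629072 + 73629072 − 38320568 = 108937576.
So draws with at least one of each: 133784560 − 108937576 = 24846984, probability 24846984/133784560 = 3105873/16723070.

3105873/16723070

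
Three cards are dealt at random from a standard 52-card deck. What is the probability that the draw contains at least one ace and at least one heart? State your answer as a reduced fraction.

33/260

There are C(52,3) = 22100 possible draws.
By inclusion-exclusion on the complements, draws missing all aces or all hearts: C(48,3) + C(39,3) − C(36,3) = 17296 + 9139 − 7140 = 19295.
So draws with at least one of each: 22100 − 19295 = 2805, probability 2805/22100 = 33/260.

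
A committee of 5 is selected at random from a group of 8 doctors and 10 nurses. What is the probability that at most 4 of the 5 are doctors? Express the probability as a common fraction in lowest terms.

There are C(18,5) = 8568 ways to choose the 5.
Favorable selections (at most 4 doctors): C(8,0)·C(10,5) + C(8,1)·C(10,4) + C(8,2)·C(10,3) + C(8,3)·C(10,2) + C(8,4)·C(10,1) = 252 + 1680 + 3360 + 2520 + 700 = 8512.
Probability = 8512/8568 = 152/153.

152/153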